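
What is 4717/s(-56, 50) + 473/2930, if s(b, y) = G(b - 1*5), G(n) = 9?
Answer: 13825067/26370 ≈ 524.27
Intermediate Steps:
s(b, y) = 9
4717/s(-56, 50) + 473/2930 = 4717/9 + 473/2930 = 13825067/26370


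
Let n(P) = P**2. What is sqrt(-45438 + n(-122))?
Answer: I*sqrt(30554) ≈ 174.8*I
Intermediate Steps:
sqrt(-45438 + n(-122)) = sqrt(-45438 + (-122)**2) = sqrt(-45438 + 14884) = sqrt(-30554) = I*sqrt(30554)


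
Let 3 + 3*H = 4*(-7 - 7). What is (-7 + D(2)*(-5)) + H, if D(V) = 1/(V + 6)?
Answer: -655/24 ≈ -27.292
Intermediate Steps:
D(V) = 1/(6 + V)
H = -59/3 (H = -1 + (4*(-7 - 7))/3 = -1 + (4*(-14))/3 = -1 + (1/3)*(-56) = -1 - 56/3 = -59/3 ≈ -19.667)
(-7 + D(2)*(-5)) + H = (-7 - 5/(6 + 2)) - 59/3 = (-7 - 5/8) - 59/3 = -61/8 - 59/3 = -655/24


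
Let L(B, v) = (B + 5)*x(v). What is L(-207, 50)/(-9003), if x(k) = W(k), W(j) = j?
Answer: 10100/9003 ≈ 1.1218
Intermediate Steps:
x(k) = k
L(B, v) = v*(5 + B) (L(B, v) = (B + 5)*v = (5 + B)*v = v*(5 + B))
L(-207, 50)/(-9003) = (50*(5 - 207))/(-9003) = (50*(-202))*(-1/9003) = -10100*(-1/9003) = 10100/9003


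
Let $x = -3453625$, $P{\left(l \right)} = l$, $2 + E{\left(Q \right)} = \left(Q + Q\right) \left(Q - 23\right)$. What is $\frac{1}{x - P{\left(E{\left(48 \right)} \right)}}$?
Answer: $- \frac{1}{3456023} \approx -2.8935 \cdot 10^{-7}$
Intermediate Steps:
$E{\left(Q \right)} = -2 + 2 Q \left(-23 + Q\right)$ ($E{\left(Q \right)} = -2 + \left(Q + Q\right) \left(Q - 23\right) = -2 + 2 Q \left(-23 + Q\right)$)
$\frac{1}{x - P{\left(E{\left(48 \right)} \right)}} = \frac{1}{-3453625 - \left(-2 - 2208 + 2 \cdot 48^{2}\right)} = \frac{1}{-3453625 - \left(-2 - 2208 + 2 \cdot 2304\right)} = \frac{1}{-3453625 - \left(-2 - 2208 + 4608\right)} = \frac{1}{-3453625 - 2398} = \frac{1}{-3456023} = - \frac{1}{3456023}$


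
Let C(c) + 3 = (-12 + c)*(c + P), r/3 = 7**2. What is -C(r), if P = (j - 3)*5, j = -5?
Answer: -14442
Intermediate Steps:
P = -40 (P = (-5 - 3)*5 = -8*5 = -40)
r = 147 (r = 3*7**2 = 3*49 = 147)
C(c) = -3 + (-40 + c)*(-12 + c) (C(c) = -3 + (-12 + c)*(c - 40) = -3 + (-12 + c)*(-40 + c) = -3 + (-40 + c)*(-12 + c))
-C(r) = -(477 + 147**2 - 52*147) = -(477 + 21609 - 7644) = -1*14442 = -14442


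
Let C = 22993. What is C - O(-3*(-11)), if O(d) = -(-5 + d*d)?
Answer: 24077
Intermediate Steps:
O(d) = 5 - d² (O(d) = -(-5 + d²) = 5 - d²)
C - O(-3*(-11)) = 22993 - (5 - (-3*(-11))²) = 22993 - (5 - 1*33²) = 22993 - (5 - 1*1089) = 22993 - (5 - 1089) = 22993 - 1*(-1084) = 22993 + 1084 = 24077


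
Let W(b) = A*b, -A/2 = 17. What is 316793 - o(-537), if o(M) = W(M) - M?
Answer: 297998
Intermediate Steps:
A = -34 (A = -2*17 = -34)
W(b) = -34*b
o(M) = -35*M (o(M) = -34*M - M = -35*M)
316793 - o(-537) = 316793 - (-35)*(-537) = 316793 - 1*18795 = 316793 - 18795 = 297998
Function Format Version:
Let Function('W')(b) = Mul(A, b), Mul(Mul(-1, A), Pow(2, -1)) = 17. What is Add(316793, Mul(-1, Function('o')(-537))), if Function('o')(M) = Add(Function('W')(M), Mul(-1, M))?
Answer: 297998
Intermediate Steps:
A = -34 (A = Mul(-2, 17) = -34)
Function('W')(b) = Mul(-34, b)
Function('o')(M) = Mul(-35, M) (Function('o')(M) = Add(Mul(-34, M), Mul(-1, M)) = Mul(-35, M))
Add(316793, Mul(-1, Function('o')(-537))) = Add(316793, Mul(-1, Mul(-35, -537))) = Add(316793, Mul(-1, 18795)) = Add(316793, -18795) = 297998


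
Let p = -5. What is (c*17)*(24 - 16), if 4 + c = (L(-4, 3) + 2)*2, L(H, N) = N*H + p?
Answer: -4624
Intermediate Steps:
L(H, N) = -5 + H*N (L(H, N) = N*H - 5 = H*N - 5 = -5 + H*N)
c = -34 (c = -4 + ((-5 - 4*3) + 2)*2 = -4 + ((-5 - 12) + 2)*2 = -4 + (-17 + 2)*2 = -4 - 15*2 = -4 - 30 = -34)
(c*17)*(24 - 16) = (-34*17)*(24 - 16) = -578*8 = -4624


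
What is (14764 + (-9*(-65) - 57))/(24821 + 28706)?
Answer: 15292/53527 ≈ 0.28569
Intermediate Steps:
(14764 + (-9*(-65) - 57))/(24821 + 28706) = (14764 + (585 - 57))/53527 = (14764 + 528)*(1/53527) = 15292*(1/53527) = 15292/53527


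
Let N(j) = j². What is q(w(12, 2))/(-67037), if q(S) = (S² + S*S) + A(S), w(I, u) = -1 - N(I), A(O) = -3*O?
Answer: -42485/67037 ≈ -0.63375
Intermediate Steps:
w(I, u) = -1 - I²
q(S) = -3*S + 2*S² (q(S) = (S² + S*S) - 3*S = (S² + S²) - 3*S = 2*S² - 3*S = -3*S + 2*S²)
q(w(12, 2))/(-67037) = ((-1 - 1*12²)*(-3 + 2*(-1 - 1*12²)))/(-67037) = ((-1 - 1*144)*(-3 + 2*(-1 - 1*144)))*(-1/67037) = ((-1 - 144)*(-3 + 2*(-1 - 144)))*(-1/67037) = -145*(-3 + 2*(-145))*(-1/67037) = -145*(-3 - 290)*(-1/67037) = -145*(-293)*(-1/67037) = 42485*(-1/67037) = -42485/67037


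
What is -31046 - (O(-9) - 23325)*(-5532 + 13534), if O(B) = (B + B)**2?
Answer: 184022956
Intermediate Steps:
O(B) = 4*B**2 (O(B) = (2*B)**2 = 4*B**2)
-31046 - (O(-9) - 23325)*(-5532 + 13534) = -31046 - (4*(-9)**2 - 23325)*(-5532 + 13534) = -31046 - (4*81 - 23325)*8002 = -31046 - (324 - 23325)*8002 = -31046 - (-23001)*8002 = -31046 - 1*(-184054002) = -31046 + 184054002 = 184022956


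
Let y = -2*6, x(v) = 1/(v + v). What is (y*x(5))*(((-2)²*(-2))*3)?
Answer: 144/5 ≈ 28.800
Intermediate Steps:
x(v) = 1/(2*v)
y = -12
(y*x(5))*(((-2)²*(-2))*3) = (-6/5)*(((-2)²*(-2))*3) = (-6/5)*((4*(-2))*3) = (-12*⅒)*(-8*3) = -6/5*(-24) = 144/5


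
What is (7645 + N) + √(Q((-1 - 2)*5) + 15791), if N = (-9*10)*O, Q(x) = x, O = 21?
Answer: 5755 + 4*√986 ≈ 5880.6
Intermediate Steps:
N = -1890 (N = -9*10*21 = -90*21 = -1890)
(7645 + N) + √(Q((-1 - 2)*5) + 15791) = (7645 - 1890) + √((-1 - 2)*5 + 15791) = 5755 + √(-3*5 + 15791) = 5755 + √(-15 + 15791) = 5755 + √15776 = 5755 + 4*√986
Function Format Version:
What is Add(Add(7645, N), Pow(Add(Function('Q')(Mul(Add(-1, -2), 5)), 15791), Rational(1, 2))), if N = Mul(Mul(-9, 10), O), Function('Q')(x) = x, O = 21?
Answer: Add(5755, Mul(4, Pow(986, Rational(1, 2)))) ≈ 5880.6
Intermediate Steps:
N = -1890 (N = Mul(Mul(-9, 10), 21) = Mul(-90, 21) = -1890)
Add(Add(7645, N), Pow(Add(Function('Q')(Mul(Add(-1, -2), 5)), 15791), Rational(1, 2))) = Add(Add(7645, -1890), Pow(Add(Mul(Add(-1, -2), 5), 15791), Rational(1, 2))) = Add(5755, Pow(Add(Mul(-3, 5), 15791), Rational(1, 2))) = Add(5755, Pow(Add(-15, 15791), Rational(1, 2))) = Add(5755, Pow(15776, Rational(1, 2))) = Add(5755, Mul(4, Pow(986, Rational(1, 2))))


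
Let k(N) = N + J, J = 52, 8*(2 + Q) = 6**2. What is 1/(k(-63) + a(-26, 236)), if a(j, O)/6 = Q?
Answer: 1/4 ≈ 0.25000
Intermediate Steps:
Q = 5/2 (Q = -2 + (1/8)*6**2 = -2 + (1/8)*36 = -2 + 9/2 = 5/2 ≈ 2.5000)
a(j, O) = 15 (a(j, O) = 6*(5/2) = 15)
k(N) = 52 + N (k(N) = N + 52 = 52 + N)
1/(k(-63) + a(-26, 236)) = 1/((52 - 63) + 15) = 1/(-11 + 15) = 1/4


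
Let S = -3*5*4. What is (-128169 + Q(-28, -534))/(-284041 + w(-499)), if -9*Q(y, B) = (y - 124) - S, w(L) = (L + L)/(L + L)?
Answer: 1153429/2556360 ≈ 0.45120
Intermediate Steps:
w(L) = 1 (w(L) = (2*L)/((2*L)) = (2*L)*(1/(2*L)) = 1)
S = -60 (S = -15*4 = -60)
Q(y, B) = 64/9 - y/9 (Q(y, B) = -((y - 124) - 1*(-60))/9 = -((-124 + y) + 60)/9 = -(-64 + y)/9 = 64/9 - y/9)
(-128169 + Q(-28, -534))/(-284041 + w(-499)) = (-128169 + (64/9 - ⅑*(-28)))/(-284041 + 1) = (-128169 + (64/9 + 28/9))/(-284040) = (-128169 + 92/9)*(-1/284040) = -1153429/9*(-1/284040) = 1153429/2556360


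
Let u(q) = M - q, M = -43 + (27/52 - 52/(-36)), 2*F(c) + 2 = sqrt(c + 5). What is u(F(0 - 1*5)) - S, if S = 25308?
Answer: -11862881/468 ≈ -25348.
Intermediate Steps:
F(c) = -1 + sqrt(5 + c)/2 (F(c) = -1 + sqrt(c + 5)/2 = -1 + sqrt(5 + c)/2)
M = -19205/468 (M = -43 + (27*(1/52) - 52*(-1/36)) = -43 + (27/52 + 13/9) = -43 + 919/468 = -19205/468 ≈ -41.036)
u(q) = -19205/468 - q
u(F(0 - 1*5)) - S = (-19205/468 - (-1 + sqrt(5 + (0 - 1*5))/2)) - 1*25308 = (-19205/468 - (-1 + sqrt(5 + (0 - 5))/2)) - 25308 = (-19205/468 - (-1 + sqrt(5 - 5)/2)) - 25308 = (-19205/468 - (-1 + sqrt(0)/2)) - 25308 = (-19205/468 - (-1 + (1/2)*0)) - 25308 = (-19205/468 - (-1 + 0)) - 25308 = (-19205/468 - 1*(-1)) - 25308 = (-19205/468 + 1) - 25308 = -18737/468 - 25308 = -11862881/468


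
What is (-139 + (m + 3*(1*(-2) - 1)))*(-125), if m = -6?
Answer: 19250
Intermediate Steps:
(-139 + (m + 3*(1*(-2) - 1)))*(-125) = (-139 + (-6 + 3*(1*(-2) - 1)))*(-125) = (-139 + (-6 + 3*(-2 - 1)))*(-125) = (-139 + (-6 + 3*(-3)))*(-125) = (-139 + (-6 - 9))*(-125) = (-139 - 15)*(-125) = -154*(-125) = 19250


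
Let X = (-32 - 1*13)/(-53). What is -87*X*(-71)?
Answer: 277965/53 ≈ 5244.6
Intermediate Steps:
X = 45/53 (X = (-32 - 13)*(-1/53) = -45*(-1/53) = 45/53 ≈ 0.84906)
-87*X*(-71) = -87*45/53*(-71) = -3915/53*(-71) = 277965/53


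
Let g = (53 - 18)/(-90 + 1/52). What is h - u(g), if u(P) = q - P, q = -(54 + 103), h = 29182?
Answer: 137275361/4679 ≈ 29339.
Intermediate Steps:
q = -157 (q = -1*157 = -157)
g = -1820/4679 (g = 35/(-90 + 1/52) = 35/(-4679/52) = 35*(-52/4679) = -1820/4679 ≈ -0.38897)
u(P) = -157 - P
h - u(g) = 29182 - (-157 - 1*(-1820/4679)) = 29182 - (-157 + 1820/4679) = 29182 - 1*(-732783/4679) = 29182 + 732783/4679 = 137275361/4679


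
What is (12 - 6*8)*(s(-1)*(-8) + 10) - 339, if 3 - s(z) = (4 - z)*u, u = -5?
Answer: 7365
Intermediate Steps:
s(z) = 23 - 5*z (s(z) = 3 - (4 - z)*(-5) = 3 - (-20 + 5*z) = 3 + (20 - 5*z) = 23 - 5*z)
(12 - 6*8)*(s(-1)*(-8) + 10) - 339 = (12 - 6*8)*((23 - 5*(-1))*(-8) + 10) - 339 = (12 - 48)*((23 + 5)*(-8) + 10) - 339 = -36*(28*(-8) + 10) - 339 = -36*(-224 + 10) - 339 = -36*(-214) - 339 = 7704 - 339 = 7365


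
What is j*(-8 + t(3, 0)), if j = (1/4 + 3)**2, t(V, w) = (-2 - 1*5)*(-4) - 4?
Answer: 169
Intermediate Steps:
t(V, w) = 24 (t(V, w) = (-2 - 5)*(-4) - 4 = -7*(-4) - 4 = 28 - 4 = 24)
j = 169/16 (j = (1/4 + 3)**2 = (13/4)**2 = 169/16 ≈ 10.563)
j*(-8 + t(3, 0)) = 169*(-8 + 24)/16 = (169/16)*16 = 169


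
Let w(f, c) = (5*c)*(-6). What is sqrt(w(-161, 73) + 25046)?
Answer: 2*sqrt(5714) ≈ 151.18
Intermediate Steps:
w(f, c) = -30*c
sqrt(w(-161, 73) + 25046) = sqrt(-30*73 + 25046) = sqrt(-2190 + 25046) = sqrt(22856) = 2*sqrt(5714)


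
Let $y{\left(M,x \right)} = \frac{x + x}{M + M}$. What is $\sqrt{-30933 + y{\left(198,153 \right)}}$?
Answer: $\frac{i \sqrt{14971198}}{22} \approx 175.88 i$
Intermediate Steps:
$y{\left(M,x \right)} = \frac{x}{M}$ ($y{\left(M,x \right)} = \frac{2 x}{2 M} = 2 x \frac{1}{2 M} = \frac{x}{M}$)
$\sqrt{-30933 + y{\left(198,153 \right)}} = \sqrt{-30933 + \frac{153}{198}} = \sqrt{-30933 + 153 \cdot \frac{1}{198}} = \sqrt{-30933 + \frac{17}{22}} = \sqrt{- \frac{680509}{22}} = \frac{i \sqrt{14971198}}{22}$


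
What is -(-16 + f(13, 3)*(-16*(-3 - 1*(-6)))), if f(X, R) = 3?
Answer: 160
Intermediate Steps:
-(-16 + f(13, 3)*(-16*(-3 - 1*(-6)))) = -(-16 + 3*(-16*(-3 - 1*(-6)))) = -(-16 + 3*(-16*(-3 + 6))) = -(-16 + 3*(-16*3)) = -(-16 + 3*(-48)) = -(-16 - 144) = -1*(-160) = 160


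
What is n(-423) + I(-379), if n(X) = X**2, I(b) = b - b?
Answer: 178929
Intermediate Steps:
I(b) = 0
n(-423) + I(-379) = (-423)**2 + 0 = 178929 + 0 = 178929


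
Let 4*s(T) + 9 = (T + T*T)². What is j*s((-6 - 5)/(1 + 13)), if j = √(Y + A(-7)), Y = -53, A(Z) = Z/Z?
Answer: -344655*I*√13/76832 ≈ -16.174*I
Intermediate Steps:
A(Z) = 1
s(T) = -9/4 + (T + T²)²/4 (s(T) = -9/4 + (T + T*T)²/4 = -9/4 + (T + T²)²/4)
j = 2*I*√13 (j = √(-53 + 1) = √(-52) = 2*I*√13 ≈ 7.2111*I)
j*s((-6 - 5)/(1 + 13)) = (2*I*√13)*(-9/4 + ((-6 - 5)/(1 + 13))²*(1 + (-6 - 5)/(1 + 13))²/4) = (2*I*√13)*(-9/4 + (-11/14)²*(1 - 11/14)²/4) = (2*I*√13)*(-9/4 + (¼)*(121/196)*(3/14)²) = (2*I*√13)*(-9/4 + (¼)*(121/196)*(9/196)) = (2*I*√13)*(-9/4 + 1089/153664) = (2*I*√13)*(-344655/153664) = -344655*I*√13/76832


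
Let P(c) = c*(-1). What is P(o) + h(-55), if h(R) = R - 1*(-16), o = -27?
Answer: -12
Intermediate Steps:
h(R) = 16 + R (h(R) = R + 16 = 16 + R)
P(c) = -c
P(o) + h(-55) = -1*(-27) + (16 - 55) = 27 - 39 = -12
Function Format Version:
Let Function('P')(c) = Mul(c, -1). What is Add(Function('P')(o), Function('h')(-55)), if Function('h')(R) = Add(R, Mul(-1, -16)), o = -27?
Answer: -12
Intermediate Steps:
Function('h')(R) = Add(16, R) (Function('h')(R) = Add(R, 16) = Add(16, R))
Function('P')(c) = Mul(-1, c)
Add(Function('P')(o), Function('h')(-55)) = Add(Mul(-1, -27), Add(16, -55)) = Add(27, -39) = -12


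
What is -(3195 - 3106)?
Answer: -89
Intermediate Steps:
-(3195 - 3106) = -1*89 = -89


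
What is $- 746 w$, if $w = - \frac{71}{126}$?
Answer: $\frac{26483}{63} \approx 420.37$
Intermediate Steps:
$w = - \frac{71}{126}$ ($w = \left(-71\right) \frac{1}{126} = - \frac{71}{126} \approx -0.56349$)
$- 746 w = \left(-746\right) \left(- \frac{71}{126}\right) = \frac{26483}{63}$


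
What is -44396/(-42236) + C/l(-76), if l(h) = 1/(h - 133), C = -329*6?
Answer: 4356295493/10559 ≈ 4.1257e+5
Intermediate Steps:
C = -1974
l(h) = 1/(-133 + h)
-44396/(-42236) + C/l(-76) = -44396/(-42236) - 1974/(1/(-133 - 76)) = -44396*(-1/42236) - 1974/(1/(-209)) = 11099/10559 - 1974/(-1/209) = 11099/10559 - 1974*(-209) = 11099/10559 + 412566 = 4356295493/10559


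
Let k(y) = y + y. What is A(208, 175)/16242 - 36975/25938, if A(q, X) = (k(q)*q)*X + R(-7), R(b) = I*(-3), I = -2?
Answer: 21786843271/23404722 ≈ 930.87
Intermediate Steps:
R(b) = 6 (R(b) = -2*(-3) = 6)
k(y) = 2*y
A(q, X) = 6 + 2*X*q² (A(q, X) = ((2*q)*q)*X + 6 = (2*q²)*X + 6 = 2*X*q² + 6 = 6 + 2*X*q²)
A(208, 175)/16242 - 36975/25938 = (6 + 2*175*208²)/16242 - 36975/25938 = (6 + 2*175*43264)*(1/16242) - 36975*1/25938 = (6 + 15142400)*(1/16242) - 12325/8646 = 15142406*(1/16242) - 12325/8646 = 7571203/8121 - 12325/8646 = 21786843271/23404722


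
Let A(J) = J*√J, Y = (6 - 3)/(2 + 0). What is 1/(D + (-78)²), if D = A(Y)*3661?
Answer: -5408/7306491 + 7322*√6/21919473 ≈ 7.8066e-5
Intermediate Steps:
Y = 3/2 ≈ 1.5000
A(J) = J^(3/2)
D = 10983*√6/4 (D = (3/2)^(3/2)*3661 = (3*√6/4)*3661 = 10983*√6/4 ≈ 6725.7)
1/(D + (-78)²) = 1/(10983*√6/4 + (-78)²) = 1/(10983*√6/4 + 6084) = 1/(6084 + 10983*√6/4)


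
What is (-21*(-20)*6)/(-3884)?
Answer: -630/971 ≈ -0.64882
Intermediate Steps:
(-21*(-20)*6)/(-3884) = (420*6)*(-1/3884) = 2520*(-1/3884) = -630/971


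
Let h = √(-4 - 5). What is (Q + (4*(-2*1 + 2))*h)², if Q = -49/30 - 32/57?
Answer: 173889/36100 ≈ 4.8169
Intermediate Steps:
Q = -417/190 (Q = -49*1/30 - 32*1/57 = -49/30 - 32/57 = -417/190 ≈ -2.1947)
h = 3*I (h = √(-9) = 3*I ≈ 3.0*I)
(Q + (4*(-2*1 + 2))*h)² = (-417/190 + (4*(-2*1 + 2))*(3*I))² = (-417/190 + (4*(-2 + 2))*(3*I))² = (-417/190 + (4*0)*(3*I))² = (-417/190 + 0*(3*I))² = (-417/190 + 0)² = (-417/190)² = 173889/36100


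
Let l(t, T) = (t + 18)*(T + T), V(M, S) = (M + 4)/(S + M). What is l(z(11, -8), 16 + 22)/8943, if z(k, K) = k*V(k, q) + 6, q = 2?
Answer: 12084/38753 ≈ 0.31182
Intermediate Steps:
V(M, S) = (4 + M)/(M + S)
z(k, K) = 6 + k*(4 + k)/(2 + k) (z(k, K) = k*((4 + k)/(k + 2)) + 6 = k*((4 + k)/(2 + k)) + 6 = k*(4 + k)/(2 + k) + 6 = 6 + k*(4 + k)/(2 + k))
l(t, T) = 2*T*(18 + t) (l(t, T) = (18 + t)*(2*T) = 2*T*(18 + t))
l(z(11, -8), 16 + 22)/8943 = (2*(16 + 22)*(18 + (12 + 11² + 10*11)/(2 + 11)))/8943 = (2*38*(18 + (12 + 121 + 110)/13))*(1/8943) = (2*38*(18 + (1/13)*243))*(1/8943) = (2*38*(18 + 243/13))*(1/8943) = (2*38*(477/13))*(1/8943) = (36252/13)*(1/8943) = 12084/38753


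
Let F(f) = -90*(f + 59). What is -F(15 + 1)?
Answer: 6750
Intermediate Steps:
F(f) = -5310 - 90*f (F(f) = -90*(59 + f) = -5310 - 90*f)
-F(15 + 1) = -(-5310 - 90*(15 + 1)) = -(-5310 - 90*16) = -(-5310 - 1440) = -1*(-6750) = 6750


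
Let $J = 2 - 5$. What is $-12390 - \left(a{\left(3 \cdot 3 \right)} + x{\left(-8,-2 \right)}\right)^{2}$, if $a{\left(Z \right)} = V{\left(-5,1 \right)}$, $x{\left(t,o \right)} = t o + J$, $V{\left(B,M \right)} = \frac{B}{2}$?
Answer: $- \frac{50001}{4} \approx -12500.0$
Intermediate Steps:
$J = -3$ ($J = 2 - 5 = -3$)
$V{\left(B,M \right)} = \frac{B}{2}$ ($V{\left(B,M \right)} = B \frac{1}{2} = \frac{B}{2}$)
$x{\left(t,o \right)} = -3 + o t$ ($x{\left(t,o \right)} = t o - 3 = o t - 3 = -3 + o t$)
$a{\left(Z \right)} = - \frac{5}{2}$ ($a{\left(Z \right)} = \frac{1}{2} \left(-5\right) = - \frac{5}{2}$)
$-12390 - \left(a{\left(3 \cdot 3 \right)} + x{\left(-8,-2 \right)}\right)^{2} = -12390 - \left(- \frac{5}{2} - -13\right)^{2} = -12390 - \left(- \frac{5}{2} + \left(-3 + 16\right)\right)^{2} = -12390 - \left(- \frac{5}{2} + 13\right)^{2} = -12390 - \left(\frac{21}{2}\right)^{2} = -12390 - \frac{441}{4} = - \frac{50001}{4}$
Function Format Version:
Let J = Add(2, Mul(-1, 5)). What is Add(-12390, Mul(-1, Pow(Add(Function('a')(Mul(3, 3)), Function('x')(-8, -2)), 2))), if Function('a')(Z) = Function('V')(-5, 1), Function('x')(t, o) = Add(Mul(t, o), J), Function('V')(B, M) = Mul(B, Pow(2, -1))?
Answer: Rational(-50001, 4) ≈ -12500.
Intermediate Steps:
J = -3 (J = Add(2, -5) = -3)
Function('V')(B, M) = Mul(Rational(1, 2), B) (Function('V')(B, M) = Mul(B, Rational(1, 2)) = Mul(Rational(1, 2), B))
Function('x')(t, o) = Add(-3, Mul(o, t)) (Function('x')(t, o) = Add(Mul(t, o), -3) = Add(Mul(o, t), -3) = Add(-3, Mul(o, t)))
Function('a')(Z) = Rational(-5, 2) (Function('a')(Z) = Mul(Rational(1, 2), -5) = Rational(-5, 2))
Add(-12390, Mul(-1, Pow(Add(Function('a')(Mul(3, 3)), Function('x')(-8, -2)), 2))) = Add(-12390, Mul(-1, Pow(Add(Rational(-5, 2), Add(-3, Mul(-2, -8))), 2))) = Add(-12390, Mul(-1, Pow(Add(Rational(-5, 2), Add(-3, 16)), 2))) = Add(-12390, Mul(-1, Pow(Add(Rational(-5, 2), 13), 2))) = Add(-12390, Mul(-1, Pow(Rational(21, 2), 2))) = Add(-12390, Mul(-1, Rational(441, 4))) = Add(-12390, Rational(-441, 4)) = Rational(-50001, 4)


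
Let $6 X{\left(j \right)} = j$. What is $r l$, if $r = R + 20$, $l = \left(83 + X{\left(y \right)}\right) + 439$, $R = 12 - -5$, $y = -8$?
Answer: $\frac{57794}{3} \approx 19265.0$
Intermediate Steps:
$R = 17$ ($R = 12 + 5 = 17$)
$X{\left(j \right)} = \frac{j}{6}$
$l = \frac{1562}{3}$ ($l = \left(83 + \frac{1}{6} \left(-8\right)\right) + 439 = \left(83 - \frac{4}{3}\right) + 439 = \frac{245}{3} + 439 = \frac{1562}{3} \approx 520.67$)
$r = 37$ ($r = 17 + 20 = 37$)
$r l = 37 \cdot \frac{1562}{3} = \frac{57794}{3}$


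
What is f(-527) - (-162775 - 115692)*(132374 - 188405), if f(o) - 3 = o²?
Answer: -15602506745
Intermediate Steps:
f(o) = 3 + o²
f(-527) - (-162775 - 115692)*(132374 - 188405) = (3 + (-527)²) - (-162775 - 115692)*(132374 - 188405) = (3 + 277729) - (-278467)*(-56031) = 277732 - 1*15602784477 = 277732 - 15602784477 = -15602506745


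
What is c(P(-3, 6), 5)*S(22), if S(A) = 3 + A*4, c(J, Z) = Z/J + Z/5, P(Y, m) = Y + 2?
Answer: -364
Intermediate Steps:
P(Y, m) = 2 + Y
c(J, Z) = Z/5 + Z/J (c(J, Z) = Z/J + Z*(1/5) = Z/J + Z/5 = Z/5 + Z/J)
S(A) = 3 + 4*A
c(P(-3, 6), 5)*S(22) = ((1/5)*5 + 5/(2 - 3))*(3 + 4*22) = (1 + 5/(-1))*(3 + 88) = (1 + 5*(-1))*91 = (1 - 5)*91 = -4*91 = -364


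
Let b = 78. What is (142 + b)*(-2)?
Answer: -440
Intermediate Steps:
(142 + b)*(-2) = (142 + 78)*(-2) = 220*(-2) = -440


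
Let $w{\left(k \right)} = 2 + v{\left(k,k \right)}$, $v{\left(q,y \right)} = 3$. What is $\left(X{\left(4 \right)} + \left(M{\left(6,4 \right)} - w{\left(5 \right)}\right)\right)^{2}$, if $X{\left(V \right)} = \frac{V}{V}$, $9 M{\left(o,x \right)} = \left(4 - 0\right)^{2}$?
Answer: $\frac{400}{81} \approx 4.9383$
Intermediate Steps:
$M{\left(o,x \right)} = \frac{16}{9}$ ($M{\left(o,x \right)} = \frac{\left(4 - 0\right)^{2}}{9} = \frac{\left(4 + 0\right)^{2}}{9} = \frac{4^{2}}{9} = \frac{1}{9} \cdot 16 = \frac{16}{9}$)
$w{\left(k \right)} = 5$ ($w{\left(k \right)} = 2 + 3 = 5$)
$X{\left(V \right)} = 1$
$\left(X{\left(4 \right)} + \left(M{\left(6,4 \right)} - w{\left(5 \right)}\right)\right)^{2} = \left(1 + \left(\frac{16}{9} - 5\right)\right)^{2} = \left(1 - \frac{29}{9}\right)^{2} = \left(- \frac{20}{9}\right)^{2} = \frac{400}{81}$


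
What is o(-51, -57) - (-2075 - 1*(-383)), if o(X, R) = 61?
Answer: 1753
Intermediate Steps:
o(-51, -57) - (-2075 - 1*(-383)) = 61 - (-2075 - 1*(-383)) = 61 - (-2075 + 383) = 61 - 1*(-1692) = 61 + 1692 = 1753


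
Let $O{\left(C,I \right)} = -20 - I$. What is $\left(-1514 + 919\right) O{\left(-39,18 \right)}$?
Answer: $22610$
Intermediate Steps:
$\left(-1514 + 919\right) O{\left(-39,18 \right)} = \left(-1514 + 919\right) \left(-20 - 18\right) = - 595 \left(-20 - 18\right) = \left(-595\right) \left(-38\right) = 22610$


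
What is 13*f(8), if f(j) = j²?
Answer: 832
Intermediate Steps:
13*f(8) = 13*8² = 13*64 = 832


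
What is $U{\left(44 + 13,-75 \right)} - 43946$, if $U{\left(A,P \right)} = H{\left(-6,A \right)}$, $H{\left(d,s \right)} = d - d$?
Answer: $-43946$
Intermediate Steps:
$H{\left(d,s \right)} = 0$
$U{\left(A,P \right)} = 0$
$U{\left(44 + 13,-75 \right)} - 43946 = 0 - 43946 = -43946$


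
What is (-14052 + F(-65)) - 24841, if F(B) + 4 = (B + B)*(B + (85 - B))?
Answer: -49947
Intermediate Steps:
F(B) = -4 + 170*B (F(B) = -4 + (B + B)*(B + (85 - B)) = -4 + (2*B)*85 = -4 + 170*B)
(-14052 + F(-65)) - 24841 = (-14052 + (-4 + 170*(-65))) - 24841 = (-14052 + (-4 - 11050)) - 24841 = (-14052 - 11054) - 24841 = -25106 - 24841 = -49947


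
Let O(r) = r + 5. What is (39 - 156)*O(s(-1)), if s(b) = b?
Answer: -468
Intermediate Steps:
O(r) = 5 + r
(39 - 156)*O(s(-1)) = (39 - 156)*(5 - 1) = -117*4 = -468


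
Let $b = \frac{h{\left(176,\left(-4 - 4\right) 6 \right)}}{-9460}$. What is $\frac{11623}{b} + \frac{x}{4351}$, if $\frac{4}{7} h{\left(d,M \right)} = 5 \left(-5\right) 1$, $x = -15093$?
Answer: $\frac{382725893009}{152285} \approx 2.5132 \cdot 10^{6}$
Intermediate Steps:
$h{\left(d,M \right)} = - \frac{175}{4}$ ($h{\left(d,M \right)} = \frac{7 \cdot 5 \left(-5\right) 1}{4} = \frac{7 \left(\left(-25\right) 1\right)}{4} = \frac{7}{4} \left(-25\right) = - \frac{175}{4}$)
$b = \frac{35}{7568}$ ($b = - \frac{175}{4 \left(-9460\right)} = \left(- \frac{175}{4}\right) \left(- \frac{1}{9460}\right) = \frac{35}{7568} \approx 0.0046247$)
$\frac{11623}{b} + \frac{x}{4351} = \frac{11623}{\frac{35}{7568}} - \frac{15093}{4351} = 11623 \cdot \frac{7568}{35} - \frac{15093}{4351} = \frac{87962864}{35} - \frac{15093}{4351} = \frac{382725893009}{152285}$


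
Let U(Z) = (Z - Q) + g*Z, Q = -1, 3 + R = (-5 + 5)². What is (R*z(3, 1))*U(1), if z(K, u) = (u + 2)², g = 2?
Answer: -108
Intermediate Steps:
R = -3 (R = -3 + (-5 + 5)² = -3 + 0² = -3 + 0 = -3)
z(K, u) = (2 + u)²
U(Z) = 1 + 3*Z (U(Z) = (Z - 1*(-1)) + 2*Z = (Z + 1) + 2*Z = (1 + Z) + 2*Z = 1 + 3*Z)
(R*z(3, 1))*U(1) = (-3*(2 + 1)²)*(1 + 3*1) = (-3*3²)*(1 + 3) = -3*9*4 = -27*4 = -108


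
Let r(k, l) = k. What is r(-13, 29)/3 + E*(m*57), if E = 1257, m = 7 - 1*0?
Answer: 1504616/3 ≈ 5.0154e+5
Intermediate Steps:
m = 7 (m = 7 + 0 = 7)
r(-13, 29)/3 + E*(m*57) = -13/3 + 1257*(7*57) = -13*⅓ + 1257*399 = -13/3 + 501543 = 1504616/3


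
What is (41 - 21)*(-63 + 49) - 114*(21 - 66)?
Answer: 4850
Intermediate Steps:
(41 - 21)*(-63 + 49) - 114*(21 - 66) = 20*(-14) - 114*(-45) = -280 + 5130 = 4850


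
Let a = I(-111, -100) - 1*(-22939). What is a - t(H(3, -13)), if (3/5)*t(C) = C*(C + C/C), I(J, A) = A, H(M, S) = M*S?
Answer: 20369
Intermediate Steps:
t(C) = 5*C*(1 + C)/3 (t(C) = 5*(C*(C + C/C))/3 = 5*(C*(C + 1))/3 = 5*(C*(1 + C))/3 = 5*C*(1 + C)/3)
a = 22839 (a = -100 - 1*(-22939) = -100 + 22939 = 22839)
a - t(H(3, -13)) = 22839 - 5*3*(-13)*(1 + 3*(-13))/3 = 22839 - 5*(-39)*(1 - 39)/3 = 22839 - 5*(-39)*(-38)/3 = 22839 - 1*2470 = 22839 - 2470 = 20369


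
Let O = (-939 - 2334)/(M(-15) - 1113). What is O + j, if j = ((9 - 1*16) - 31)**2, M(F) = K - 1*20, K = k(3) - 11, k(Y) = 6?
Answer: 1646545/1138 ≈ 1446.9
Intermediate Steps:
K = -5 (K = 6 - 11 = -5)
M(F) = -25 (M(F) = -5 - 1*20 = -5 - 20 = -25)
O = 3273/1138 (O = (-939 - 2334)/(-25 - 1113) = -3273/(-1138) = -3273*(-1/1138) = 3273/1138 ≈ 2.8761)
j = 1444 (j = ((9 - 16) - 31)**2 = (-7 - 31)**2 = (-38)**2 = 1444)
O + j = 3273/1138 + 1444 = 1646545/1138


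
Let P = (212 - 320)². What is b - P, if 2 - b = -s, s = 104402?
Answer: 92740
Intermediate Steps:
P = 11664 (P = (-108)² = 11664)
b = 104404 (b = 2 - (-1)*104402 = 2 - 1*(-104402) = 2 + 104402 = 104404)
b - P = 104404 - 1*11664 = 104404 - 11664 = 92740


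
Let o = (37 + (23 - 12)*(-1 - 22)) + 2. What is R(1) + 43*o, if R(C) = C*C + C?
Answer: -9200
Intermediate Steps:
R(C) = C + C² (R(C) = C² + C = C + C²)
o = -214 (o = (37 + 11*(-23)) + 2 = (37 - 253) + 2 = -216 + 2 = -214)
R(1) + 43*o = 1*(1 + 1) + 43*(-214) = 1*2 - 9202 = 2 - 9202 = -9200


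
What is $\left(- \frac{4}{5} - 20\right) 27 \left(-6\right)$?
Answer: $\frac{16848}{5} \approx 3369.6$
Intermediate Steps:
$\left(- \frac{4}{5} - 20\right) 27 \left(-6\right) = \left(- \frac{104}{5}\right) 27 \left(-6\right) = \left(- \frac{2808}{5}\right) \left(-6\right) = \frac{16848}{5}$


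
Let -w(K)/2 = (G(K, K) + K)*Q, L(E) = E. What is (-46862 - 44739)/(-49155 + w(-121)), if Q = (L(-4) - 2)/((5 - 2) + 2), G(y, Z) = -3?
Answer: 458005/247263 ≈ 1.8523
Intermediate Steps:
Q = -6/5 (Q = (-4 - 2)/((5 - 2) + 2) = -6/(3 + 2) = -6/5 ≈ -1.2000)
w(K) = -36/5 + 12*K/5 (w(K) = -2*(-3 + K)*(-6)/5 = -2*(18/5 - 6*K/5) = -36/5 + 12*K/5)
(-46862 - 44739)/(-49155 + w(-121)) = (-46862 - 44739)/(-49155 + (-36/5 + (12/5)*(-121))) = -91601/(-49155 + (-36/5 - 1452/5)) = -91601/(-49155 - 1488/5) = -91601/(-247263/5) = -91601*(-5/247263) = 458005/247263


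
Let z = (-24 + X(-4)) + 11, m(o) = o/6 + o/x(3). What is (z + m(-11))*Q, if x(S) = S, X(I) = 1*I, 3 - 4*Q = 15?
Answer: 135/2 ≈ 67.500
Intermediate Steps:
Q = -3 (Q = ¾ - ¼*15 = ¾ - 15/4 = -3)
X(I) = I
m(o) = o/2 (m(o) = o/6 + o/3 = o/2)
z = -17 (z = (-24 - 4) + 11 = -28 + 11 = -17)
(z + m(-11))*Q = (-17 + (½)*(-11))*(-3) = (-17 - 11/2)*(-3) = -45/2*(-3) = 135/2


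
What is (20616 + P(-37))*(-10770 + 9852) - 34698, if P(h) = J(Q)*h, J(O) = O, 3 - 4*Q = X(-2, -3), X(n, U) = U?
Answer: -18909237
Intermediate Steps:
Q = 3/2 (Q = ¾ - ¼*(-3) = ¾ + ¾ = 3/2 ≈ 1.5000)
P(h) = 3*h/2
(20616 + P(-37))*(-10770 + 9852) - 34698 = (20616 + (3/2)*(-37))*(-10770 + 9852) - 34698 = (20616 - 111/2)*(-918) - 34698 = (41121/2)*(-918) - 34698 = -18874539 - 34698 = -18909237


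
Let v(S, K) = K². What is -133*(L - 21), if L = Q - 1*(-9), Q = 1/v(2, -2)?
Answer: 6251/4 ≈ 1562.8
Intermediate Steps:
Q = ¼ (Q = 1/((-2)²) = 1/4 = ¼ ≈ 0.25000)
L = 37/4 (L = ¼ - 1*(-9) = ¼ + 9 = 37/4 ≈ 9.2500)
-133*(L - 21) = -133*(37/4 - 21) = -133*(-47/4) = 6251/4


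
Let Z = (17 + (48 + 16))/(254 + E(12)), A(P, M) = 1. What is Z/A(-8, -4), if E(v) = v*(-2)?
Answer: 81/230 ≈ 0.35217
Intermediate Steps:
E(v) = -2*v
Z = 81/230 (Z = (17 + (48 + 16))/(254 - 2*12) = (17 + 64)/(254 - 24) = 81/230 ≈ 0.35217)
Z/A(-8, -4) = (81/230)/1 = (81/230)*1 = 81/230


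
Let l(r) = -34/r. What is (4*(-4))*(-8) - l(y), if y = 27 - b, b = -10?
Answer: 4770/37 ≈ 128.92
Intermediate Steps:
y = 37 (y = 27 - 1*(-10) = 27 + 10 = 37)
(4*(-4))*(-8) - l(y) = (4*(-4))*(-8) - (-34)/37 = -16*(-8) - (-34)/37 = 128 - 1*(-34/37) = 128 + 34/37 = 4770/37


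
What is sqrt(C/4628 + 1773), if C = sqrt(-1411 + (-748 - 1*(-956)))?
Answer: sqrt(9493698708 + 1157*I*sqrt(1203))/2314 ≈ 42.107 + 8.8993e-5*I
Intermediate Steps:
C = I*sqrt(1203) (C = sqrt(-1411 + (-748 + 956)) = sqrt(-1411 + 208) = sqrt(-1203) = I*sqrt(1203) ≈ 34.684*I)
sqrt(C/4628 + 1773) = sqrt((I*sqrt(1203))/4628 + 1773) = sqrt((I*sqrt(1203))*(1/4628) + 1773) = sqrt(I*sqrt(1203)/4628 + 1773) = sqrt(1773 + I*sqrt(1203)/4628)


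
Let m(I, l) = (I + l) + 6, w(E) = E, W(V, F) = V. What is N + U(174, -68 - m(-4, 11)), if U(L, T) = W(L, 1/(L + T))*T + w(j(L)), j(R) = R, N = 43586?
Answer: 29666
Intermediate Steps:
m(I, l) = 6 + I + l
U(L, T) = L + L*T (U(L, T) = L*T + L = L + L*T)
N + U(174, -68 - m(-4, 11)) = 43586 + 174*(1 + (-68 - (6 - 4 + 11))) = 43586 + 174*(1 + (-68 - 1*13)) = 43586 + 174*(1 + (-68 - 13)) = 43586 + 174*(1 - 81) = 43586 + 174*(-80) = 43586 - 13920 = 29666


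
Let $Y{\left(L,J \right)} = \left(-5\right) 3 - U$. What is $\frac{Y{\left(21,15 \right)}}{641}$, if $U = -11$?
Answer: $- \frac{4}{641} \approx -0.0062402$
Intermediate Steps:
$Y{\left(L,J \right)} = -4$ ($Y{\left(L,J \right)} = \left(-5\right) 3 - -11 = -15 + 11 = -4$)
$\frac{Y{\left(21,15 \right)}}{641} = - \frac{4}{641}$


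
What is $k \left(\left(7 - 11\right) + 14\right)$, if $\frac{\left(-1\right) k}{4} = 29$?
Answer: $-1160$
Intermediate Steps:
$k = -116$ ($k = \left(-4\right) 29 = -116$)
$k \left(\left(7 - 11\right) + 14\right) = - 116 \left(\left(7 - 11\right) + 14\right) = - 116 \left(-4 + 14\right) = \left(-116\right) 10 = -1160$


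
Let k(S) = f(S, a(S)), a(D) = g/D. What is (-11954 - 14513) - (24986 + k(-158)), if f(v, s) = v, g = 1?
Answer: -51295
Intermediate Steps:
a(D) = 1/D
k(S) = S
(-11954 - 14513) - (24986 + k(-158)) = (-11954 - 14513) - (24986 - 158) = -26467 - 1*24828 = -26467 - 24828 = -51295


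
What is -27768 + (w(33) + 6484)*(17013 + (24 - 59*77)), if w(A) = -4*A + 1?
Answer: 79346614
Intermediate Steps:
w(A) = 1 - 4*A
-27768 + (w(33) + 6484)*(17013 + (24 - 59*77)) = -27768 + ((1 - 4*33) + 6484)*(17013 + (24 - 59*77)) = -27768 + ((1 - 132) + 6484)*(17013 + (24 - 4543)) = -27768 + (-131 + 6484)*(17013 - 4519) = -27768 + 6353*12494 = -27768 + 79374382 = 79346614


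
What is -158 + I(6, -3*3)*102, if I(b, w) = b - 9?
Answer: -464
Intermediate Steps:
I(b, w) = -9 + b
-158 + I(6, -3*3)*102 = -158 + (-9 + 6)*102 = -158 - 3*102 = -158 - 306 = -464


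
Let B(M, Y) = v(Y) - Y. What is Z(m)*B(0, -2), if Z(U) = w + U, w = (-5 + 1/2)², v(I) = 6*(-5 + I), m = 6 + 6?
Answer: -1290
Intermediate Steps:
m = 12
v(I) = -30 + 6*I
B(M, Y) = -30 + 5*Y (B(M, Y) = (-30 + 6*Y) - Y = -30 + 5*Y)
w = 81/4 (w = (-5 + ½)² = (-9/2)² = 81/4 ≈ 20.250)
Z(U) = 81/4 + U
Z(m)*B(0, -2) = (81/4 + 12)*(-30 + 5*(-2)) = 129*(-30 - 10)/4 = (129/4)*(-40) = -1290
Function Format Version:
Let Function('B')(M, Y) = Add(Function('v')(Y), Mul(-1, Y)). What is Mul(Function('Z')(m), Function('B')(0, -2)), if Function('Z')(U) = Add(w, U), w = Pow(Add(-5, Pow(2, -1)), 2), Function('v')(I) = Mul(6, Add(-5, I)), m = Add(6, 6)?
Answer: -1290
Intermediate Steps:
m = 12
Function('v')(I) = Add(-30, Mul(6, I))
Function('B')(M, Y) = Add(-30, Mul(5, Y)) (Function('B')(M, Y) = Add(Add(-30, Mul(6, Y)), Mul(-1, Y)) = Add(-30, Mul(5, Y)))
w = Rational(81, 4) (w = Pow(Add(-5, Rational(1, 2)), 2) = Pow(Rational(-9, 2), 2) = Rational(81, 4) ≈ 20.250)
Function('Z')(U) = Add(Rational(81, 4), U)
Mul(Function('Z')(m), Function('B')(0, -2)) = Mul(Add(Rational(81, 4), 12), Add(-30, Mul(5, -2))) = Mul(Rational(129, 4), Add(-30, -10)) = Mul(Rational(129, 4), -40) = -1290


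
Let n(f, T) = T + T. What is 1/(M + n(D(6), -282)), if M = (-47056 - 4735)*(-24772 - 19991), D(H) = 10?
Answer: 1/2318319969 ≈ 4.3135e-10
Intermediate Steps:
n(f, T) = 2*T
M = 2318320533 (M = -51791*(-44763) = 2318320533)
1/(M + n(D(6), -282)) = 1/(2318320533 + 2*(-282)) = 1/(2318320533 - 564) = 1/2318319969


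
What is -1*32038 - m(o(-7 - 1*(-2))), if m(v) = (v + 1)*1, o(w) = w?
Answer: -32034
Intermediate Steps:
m(v) = 1 + v (m(v) = (1 + v)*1 = 1 + v)
-1*32038 - m(o(-7 - 1*(-2))) = -1*32038 - (1 + (-7 - 1*(-2))) = -32038 - (1 + (-7 + 2)) = -32038 - (1 - 5) = -32038 - 1*(-4) = -32038 + 4 = -32034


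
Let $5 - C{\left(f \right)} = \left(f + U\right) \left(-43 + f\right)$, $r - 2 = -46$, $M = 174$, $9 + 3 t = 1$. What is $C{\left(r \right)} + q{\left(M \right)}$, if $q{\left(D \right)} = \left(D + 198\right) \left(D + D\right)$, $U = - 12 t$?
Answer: $128417$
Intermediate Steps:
$t = - \frac{8}{3}$ ($t = -3 + \frac{1}{3} \cdot 1 = -3 + \frac{1}{3} = - \frac{8}{3} \approx -2.6667$)
$U = 32$ ($U = \left(-12\right) \left(- \frac{8}{3}\right) = 32$)
$r = -44$ ($r = 2 - 46 = -44$)
$C{\left(f \right)} = 5 - \left(-43 + f\right) \left(32 + f\right)$ ($C{\left(f \right)} = 5 - \left(f + 32\right) \left(-43 + f\right) = 5 - \left(32 + f\right) \left(-43 + f\right) = 5 - \left(-43 + f\right) \left(32 + f\right)$)
$q{\left(D \right)} = 2 D \left(198 + D\right)$ ($q{\left(D \right)} = \left(198 + D\right) 2 D = 2 D \left(198 + D\right)$)
$C{\left(r \right)} + q{\left(M \right)} = \left(1381 - \left(-44\right)^{2} + 11 \left(-44\right)\right) + 2 \cdot 174 \left(198 + 174\right) = \left(1381 - 1936 - 484\right) + 2 \cdot 174 \cdot 372 = \left(1381 - 1936 - 484\right) + 129456 = -1039 + 129456 = 128417$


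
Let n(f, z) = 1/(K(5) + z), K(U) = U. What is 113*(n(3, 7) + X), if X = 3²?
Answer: 12317/12 ≈ 1026.4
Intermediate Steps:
X = 9
n(f, z) = 1/(5 + z)
113*(n(3, 7) + X) = 113*(1/(5 + 7) + 9) = 113*(1/12 + 9) = 113*(109/12) = 12317/12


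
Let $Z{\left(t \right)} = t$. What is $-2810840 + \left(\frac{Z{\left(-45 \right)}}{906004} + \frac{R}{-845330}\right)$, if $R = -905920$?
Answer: $- \frac{215274384736360497}{76587236132} \approx -2.8108 \cdot 10^{6}$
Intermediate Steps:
$-2810840 + \left(\frac{Z{\left(-45 \right)}}{906004} + \frac{R}{-845330}\right) = -2810840 - \left(- \frac{90592}{84533} + \frac{45}{906004}\right) = -2810840 - - \frac{82072910383}{76587236132} = -2810840 + \left(- \frac{45}{906004} + \frac{90592}{84533}\right) = -2810840 + \frac{82072910383}{76587236132} = - \frac{215274384736360497}{76587236132}$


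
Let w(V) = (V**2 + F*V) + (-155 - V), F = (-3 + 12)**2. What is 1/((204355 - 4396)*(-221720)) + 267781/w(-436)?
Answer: 3957348798436273/2291538466292760 ≈ 1.7269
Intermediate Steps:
F = 81 (F = 9**2 = 81)
w(V) = -155 + V**2 + 80*V (w(V) = (V**2 + 81*V) + (-155 - V) = -155 + V**2 + 80*V)
1/((204355 - 4396)*(-221720)) + 267781/w(-436) = 1/((204355 - 4396)*(-221720)) + 267781/(-155 + (-436)**2 + 80*(-436)) = -1/221720/199959 + 267781/(-155 + 190096 - 34880) = (1/199959)*(-1/221720) + 267781/155061 = -1/44334909480 + 267781*(1/155061) = -1/44334909480 + 267781/155061 = 3957348798436273/2291538466292760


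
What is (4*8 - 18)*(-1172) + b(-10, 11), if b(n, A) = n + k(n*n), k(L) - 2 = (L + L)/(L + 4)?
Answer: -213383/13 ≈ -16414.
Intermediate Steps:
k(L) = 2 + 2*L/(4 + L) (k(L) = 2 + (L + L)/(L + 4) = 2 + (2*L)/(4 + L) = 2 + 2*L/(4 + L))
b(n, A) = n + 4*(2 + n**2)/(4 + n**2) (b(n, A) = n + 4*(2 + n*n)/(4 + n*n) = n + 4*(2 + n**2)/(4 + n**2))
(4*8 - 18)*(-1172) + b(-10, 11) = (4*8 - 18)*(-1172) + (8 + 4*(-10)**2 - 10*(4 + (-10)**2))/(4 + (-10)**2) = (32 - 18)*(-1172) + (8 + 4*100 - 10*(4 + 100))/(4 + 100) = 14*(-1172) + (8 + 400 - 10*104)/104 = -16408 + (8 + 400 - 1040)/104 = -16408 + (1/104)*(-632) = -16408 - 79/13 = -213383/13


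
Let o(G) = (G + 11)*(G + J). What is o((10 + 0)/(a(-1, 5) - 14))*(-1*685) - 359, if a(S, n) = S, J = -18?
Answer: 1185929/9 ≈ 1.3177e+5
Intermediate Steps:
o(G) = (-18 + G)*(11 + G) (o(G) = (G + 11)*(G - 18) = (11 + G)*(-18 + G) = (-18 + G)*(11 + G))
o((10 + 0)/(a(-1, 5) - 14))*(-1*685) - 359 = (-198 + ((10 + 0)/(-1 - 14))² - 7*(10 + 0)/(-1 - 14))*(-1*685) - 359 = (-198 + (10/(-15))² - 70/(-15))*(-685) - 359 = (-198 + (10*(-1/15))² - 70*(-1)/15)*(-685) - 359 = (-198 + (-⅔)² - 7*(-⅔))*(-685) - 359 = (-198 + 4/9 + 14/3)*(-685) - 359 = -1736/9*(-685) - 359 = 1189160/9 - 359 = 1185929/9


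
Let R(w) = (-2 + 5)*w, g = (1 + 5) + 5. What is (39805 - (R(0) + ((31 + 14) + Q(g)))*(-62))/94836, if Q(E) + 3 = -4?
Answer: 6023/13548 ≈ 0.44457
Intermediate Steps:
g = 11 (g = 6 + 5 = 11)
Q(E) = -7 (Q(E) = -3 - 4 = -7)
R(w) = 3*w
(39805 - (R(0) + ((31 + 14) + Q(g)))*(-62))/94836 = (39805 - (3*0 + ((31 + 14) - 7))*(-62))/94836 = (39805 - (0 + (45 - 7))*(-62))*(1/94836) = (39805 - (0 + 38)*(-62))*(1/94836) = (39805 - 38*(-62))*(1/94836) = (39805 - 1*(-2356))*(1/94836) = (39805 + 2356)*(1/94836) = 42161*(1/94836) = 6023/13548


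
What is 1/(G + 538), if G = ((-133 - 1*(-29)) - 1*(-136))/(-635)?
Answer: 635/341598 ≈ 0.0018589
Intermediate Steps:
G = -32/635 (G = ((-133 + 29) + 136)*(-1/635) = (-104 + 136)*(-1/635) = 32*(-1/635) = -32/635 ≈ -0.050394)
1/(G + 538) = 1/(-32/635 + 538) = 1/(341598/635) = 635/341598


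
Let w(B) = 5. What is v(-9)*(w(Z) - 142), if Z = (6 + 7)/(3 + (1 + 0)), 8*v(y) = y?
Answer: 1233/8 ≈ 154.13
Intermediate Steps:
v(y) = y/8
Z = 13/4 (Z = 13/(3 + 1) = 13/4 ≈ 3.2500)
v(-9)*(w(Z) - 142) = ((⅛)*(-9))*(5 - 142) = -9/8*(-137) = 1233/8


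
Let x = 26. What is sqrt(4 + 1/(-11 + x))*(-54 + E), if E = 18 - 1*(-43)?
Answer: 7*sqrt(915)/15 ≈ 14.116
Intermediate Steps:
E = 61 (E = 18 + 43 = 61)
sqrt(4 + 1/(-11 + x))*(-54 + E) = sqrt(4 + 1/(-11 + 26))*(-54 + 61) = sqrt(4 + 1/15)*7 = sqrt(61/15)*7 = (sqrt(915)/15)*7 = 7*sqrt(915)/15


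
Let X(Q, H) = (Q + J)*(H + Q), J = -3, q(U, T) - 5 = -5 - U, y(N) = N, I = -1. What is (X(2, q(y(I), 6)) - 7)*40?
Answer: -400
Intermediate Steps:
q(U, T) = -U (q(U, T) = 5 + (-5 - U) = -U)
X(Q, H) = (-3 + Q)*(H + Q) (X(Q, H) = (Q - 3)*(H + Q) = (-3 + Q)*(H + Q))
(X(2, q(y(I), 6)) - 7)*40 = ((2**2 - (-3)*(-1) - 3*2 - 1*(-1)*2) - 7)*40 = ((4 - 3*1 - 6 + 1*2) - 7)*40 = ((4 - 3 - 6 + 2) - 7)*40 = (-3 - 7)*40 = -10*40 = -400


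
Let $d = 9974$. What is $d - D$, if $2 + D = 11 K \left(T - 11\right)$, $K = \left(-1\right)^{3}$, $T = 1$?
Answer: $9866$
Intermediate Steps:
$K = -1$
$D = 108$ ($D = -2 + 11 \left(-1\right) \left(1 - 11\right) = -2 - 11 \left(1 - 11\right) = -2 - -110 = -2 + 110 = 108$)
$d - D = 9974 - 108 = 9866$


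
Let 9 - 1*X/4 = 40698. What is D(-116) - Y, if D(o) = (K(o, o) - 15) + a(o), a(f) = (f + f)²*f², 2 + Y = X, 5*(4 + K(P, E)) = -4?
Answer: 3622092411/5 ≈ 7.2442e+8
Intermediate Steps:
X = -162756 (X = 36 - 4*40698 = 36 - 162792 = -162756)
K(P, E) = -24/5 (K(P, E) = -4 + (⅕)*(-4) = -4 - ⅘ = -24/5)
Y = -162758 (Y = -2 - 162756 = -162758)
a(f) = 4*f⁴ (a(f) = (2*f)²*f² = (4*f²)*f² = 4*f⁴)
D(o) = -99/5 + 4*o⁴ (D(o) = (-24/5 - 15) + 4*o⁴ = -99/5 + 4*o⁴)
D(-116) - Y = (-99/5 + 4*(-116)⁴) - 1*(-162758) = (-99/5 + 4*181063936) + 162758 = (-99/5 + 724255744) + 162758 = 3621278621/5 + 162758 = 3622092411/5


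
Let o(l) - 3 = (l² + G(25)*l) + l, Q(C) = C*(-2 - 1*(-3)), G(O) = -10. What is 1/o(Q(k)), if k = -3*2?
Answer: 1/93 ≈ 0.010753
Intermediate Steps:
k = -6
Q(C) = C (Q(C) = C*(-2 + 3) = C*1 = C)
o(l) = 3 + l² - 9*l (o(l) = 3 + ((l² - 10*l) + l) = 3 + (l² - 9*l) = 3 + l² - 9*l)
1/o(Q(k)) = 1/(3 + (-6)² - 9*(-6)) = 1/(3 + 36 + 54) = 1/93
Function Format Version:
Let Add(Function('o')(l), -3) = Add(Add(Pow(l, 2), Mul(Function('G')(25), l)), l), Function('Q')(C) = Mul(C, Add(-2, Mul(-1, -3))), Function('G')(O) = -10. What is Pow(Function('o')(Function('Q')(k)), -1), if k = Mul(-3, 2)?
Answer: Rational(1, 93) ≈ 0.010753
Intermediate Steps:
k = -6
Function('Q')(C) = C (Function('Q')(C) = Mul(C, Add(-2, 3)) = Mul(C, 1) = C)
Function('o')(l) = Add(3, Pow(l, 2), Mul(-9, l)) (Function('o')(l) = Add(3, Add(Add(Pow(l, 2), Mul(-10, l)), l)) = Add(3, Add(Pow(l, 2), Mul(-9, l))) = Add(3, Pow(l, 2), Mul(-9, l)))
Pow(Function('o')(Function('Q')(k)), -1) = Pow(Add(3, Pow(-6, 2), Mul(-9, -6)), -1) = Pow(Add(3, 36, 54), -1) = Pow(93, -1) = Rational(1, 93)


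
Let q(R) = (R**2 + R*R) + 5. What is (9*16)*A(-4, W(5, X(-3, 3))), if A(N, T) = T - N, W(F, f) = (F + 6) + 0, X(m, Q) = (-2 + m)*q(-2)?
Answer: 2160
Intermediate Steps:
q(R) = 5 + 2*R**2 (q(R) = (R**2 + R**2) + 5 = 2*R**2 + 5 = 5 + 2*R**2)
X(m, Q) = -26 + 13*m (X(m, Q) = (-2 + m)*(5 + 2*(-2)**2) = (-2 + m)*(5 + 2*4) = (-2 + m)*(5 + 8) = (-2 + m)*13 = -26 + 13*m)
W(F, f) = 6 + F (W(F, f) = (6 + F) + 0 = 6 + F)
(9*16)*A(-4, W(5, X(-3, 3))) = (9*16)*((6 + 5) - 1*(-4)) = 144*(11 + 4) = 144*15 = 2160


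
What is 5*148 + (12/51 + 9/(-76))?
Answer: 956231/1292 ≈ 740.12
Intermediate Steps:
5*148 + (12/51 + 9/(-76)) = 740 + (12*(1/51) + 9*(-1/76)) = 740 + (4/17 - 9/76) = 740 + 151/1292 = 956231/1292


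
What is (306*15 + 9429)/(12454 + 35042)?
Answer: 4673/15832 ≈ 0.29516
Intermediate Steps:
(306*15 + 9429)/(12454 + 35042) = (4590 + 9429)/47496 = 14019*(1/47496) = 4673/15832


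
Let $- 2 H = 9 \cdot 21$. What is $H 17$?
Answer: $- \frac{3213}{2} \approx -1606.5$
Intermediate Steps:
$H = - \frac{189}{2}$ ($H = - \frac{9 \cdot 21}{2} = \left(- \frac{1}{2}\right) 189 = - \frac{189}{2} \approx -94.5$)
$H 17 = \left(- \frac{189}{2}\right) 17 = - \frac{3213}{2}$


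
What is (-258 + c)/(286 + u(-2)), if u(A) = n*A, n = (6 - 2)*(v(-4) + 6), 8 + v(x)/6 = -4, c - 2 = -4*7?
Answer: -142/407 ≈ -0.34889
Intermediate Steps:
c = -26 (c = 2 - 4*7 = 2 - 28 = -26)
v(x) = -72 (v(x) = -48 + 6*(-4) = -48 - 24 = -72)
n = -264 (n = (6 - 2)*(-72 + 6) = 4*(-66) = -264)
u(A) = -264*A
(-258 + c)/(286 + u(-2)) = (-258 - 26)/(286 - 264*(-2)) = -284/(286 + 528) = -284/814 = -284*1/814 = -142/407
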